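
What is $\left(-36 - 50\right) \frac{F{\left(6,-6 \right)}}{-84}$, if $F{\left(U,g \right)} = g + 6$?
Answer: $0$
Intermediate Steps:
$F{\left(U,g \right)} = 6 + g$
$\left(-36 - 50\right) \frac{F{\left(6,-6 \right)}}{-84} = \left(-36 - 50\right) \frac{6 - 6}{-84} = - 86 \cdot 0 \left(- \frac{1}{84}\right) = \left(-86\right) 0 = 0$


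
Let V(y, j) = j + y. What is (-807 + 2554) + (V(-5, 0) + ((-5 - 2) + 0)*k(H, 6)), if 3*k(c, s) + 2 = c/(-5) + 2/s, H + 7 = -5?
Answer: 78313/45 ≈ 1740.3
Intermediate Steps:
H = -12 (H = -7 - 5 = -12)
k(c, s) = -⅔ - c/15 + 2/(3*s) (k(c, s) = -⅔ + (c/(-5) + 2/s)/3 = -⅔ + (c*(-⅕) + 2/s)/3 = -⅔ + (-c/5 + 2/s)/3 = -⅔ + (2/s - c/5)/3 = -⅔ + (-c/15 + 2/(3*s)) = -⅔ - c/15 + 2/(3*s))
(-807 + 2554) + (V(-5, 0) + ((-5 - 2) + 0)*k(H, 6)) = (-807 + 2554) + ((0 - 5) + ((-5 - 2) + 0)*((1/15)*(10 - 1*6*(10 - 12))/6)) = 1747 + (-5 + (-7 + 0)*((1/15)*(⅙)*(10 - 1*6*(-2)))) = 1747 + (-5 - 7*(10 + 12)/(15*6)) = 1747 + (-5 - 7*22/(15*6)) = 1747 + (-5 - 7*11/45) = 1747 + (-5 - 77/45) = 1747 - 302/45 = 78313/45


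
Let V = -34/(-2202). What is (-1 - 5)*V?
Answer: -34/367 ≈ -0.092643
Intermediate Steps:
V = 17/1101 (V = -34*(-1/2202) = 17/1101 ≈ 0.015441)
(-1 - 5)*V = (-1 - 5)*(17/1101) = -6*17/1101 = -34/367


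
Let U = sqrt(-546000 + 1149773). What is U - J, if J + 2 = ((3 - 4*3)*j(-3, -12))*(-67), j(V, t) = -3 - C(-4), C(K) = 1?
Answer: 2414 + sqrt(603773) ≈ 3191.0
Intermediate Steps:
U = sqrt(603773) ≈ 777.03
j(V, t) = -4 (j(V, t) = -3 - 1*1 = -3 - 1 = -4)
J = -2414 (J = -2 + ((3 - 4*3)*(-4))*(-67) = -2 + ((3 - 12)*(-4))*(-67) = -2 - 9*(-4)*(-67) = -2 + 36*(-67) = -2 - 2412 = -2414)
U - J = sqrt(603773) - 1*(-2414) = sqrt(603773) + 2414 = 2414 + sqrt(603773)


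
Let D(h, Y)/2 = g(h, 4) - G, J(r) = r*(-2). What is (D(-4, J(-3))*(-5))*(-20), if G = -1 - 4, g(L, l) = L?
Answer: 200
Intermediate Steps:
J(r) = -2*r
G = -5
D(h, Y) = 10 + 2*h (D(h, Y) = 2*(h - 1*(-5)) = 2*(h + 5) = 2*(5 + h) = 10 + 2*h)
(D(-4, J(-3))*(-5))*(-20) = ((10 + 2*(-4))*(-5))*(-20) = ((10 - 8)*(-5))*(-20) = (2*(-5))*(-20) = -10*(-20) = 200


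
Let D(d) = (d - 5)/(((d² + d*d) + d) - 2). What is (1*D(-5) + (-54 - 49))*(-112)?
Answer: 497168/43 ≈ 11562.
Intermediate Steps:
D(d) = (-5 + d)/(-2 + d + 2*d²) (D(d) = (-5 + d)/(((d² + d²) + d) - 2) = (-5 + d)/((2*d² + d) - 2) = (-5 + d)/((d + 2*d²) - 2) = (-5 + d)/(-2 + d + 2*d²))
(1*D(-5) + (-54 - 49))*(-112) = (1*((-5 - 5)/(-2 - 5 + 2*(-5)²)) + (-54 - 49))*(-112) = (1*(-10/(-2 - 5 + 2*25)) - 103)*(-112) = (1*(-10/(-2 - 5 + 50)) - 103)*(-112) = (1*(-10/43) - 103)*(-112) = (-10/43 - 103)*(-112) = -4439/43*(-112) = 497168/43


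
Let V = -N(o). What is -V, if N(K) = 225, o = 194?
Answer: 225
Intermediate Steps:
V = -225 (V = -1*225 = -225)
-V = -1*(-225) = 225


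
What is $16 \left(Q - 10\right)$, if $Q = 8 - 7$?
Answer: $-144$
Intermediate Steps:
$Q = 1$ ($Q = 8 - 7 = 1$)
$16 \left(Q - 10\right) = 16 \left(1 - 10\right) = 16 \left(-9\right) = -144$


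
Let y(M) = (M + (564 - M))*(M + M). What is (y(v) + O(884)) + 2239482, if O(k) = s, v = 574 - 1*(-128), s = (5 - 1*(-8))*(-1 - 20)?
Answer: 3031065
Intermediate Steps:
s = -273 (s = (5 + 8)*(-21) = 13*(-21) = -273)
v = 702 (v = 574 + 128 = 702)
O(k) = -273
y(M) = 1128*M (y(M) = 564*(2*M) = 1128*M)
(y(v) + O(884)) + 2239482 = (1128*702 - 273) + 2239482 = (791856 - 273) + 2239482 = 791583 + 2239482 = 3031065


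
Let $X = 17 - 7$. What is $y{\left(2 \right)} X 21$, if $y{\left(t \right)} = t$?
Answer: $420$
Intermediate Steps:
$X = 10$ ($X = 17 - 7 = 10$)
$y{\left(2 \right)} X 21 = 2 \cdot 10 \cdot 21 = 20 \cdot 21 = 420$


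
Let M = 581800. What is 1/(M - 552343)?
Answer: 1/29457 ≈ 3.3948e-5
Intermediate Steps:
1/(M - 552343) = 1/(581800 - 552343) = 1/29457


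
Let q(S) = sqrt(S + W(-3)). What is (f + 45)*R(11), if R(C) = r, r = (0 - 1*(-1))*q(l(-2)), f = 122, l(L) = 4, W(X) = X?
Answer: 167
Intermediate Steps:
q(S) = sqrt(-3 + S) (q(S) = sqrt(S - 3) = sqrt(-3 + S))
r = 1 (r = (0 - 1*(-1))*sqrt(-3 + 4) = (0 + 1)*sqrt(1) = 1*1 = 1)
R(C) = 1
(f + 45)*R(11) = (122 + 45)*1 = 167*1 = 167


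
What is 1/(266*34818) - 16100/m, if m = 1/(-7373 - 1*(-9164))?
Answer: -267058816138799/9261588 ≈ -2.8835e+7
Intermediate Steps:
m = 1/1791 (m = 1/(-7373 + 9164) = 1/1791 ≈ 0.00055835)
1/(266*34818) - 16100/m = 1/(266*34818) - 16100/1/1791 = (1/266)*(1/34818) - 16100*1791 = 1/9261588 - 28835100 = -267058816138799/9261588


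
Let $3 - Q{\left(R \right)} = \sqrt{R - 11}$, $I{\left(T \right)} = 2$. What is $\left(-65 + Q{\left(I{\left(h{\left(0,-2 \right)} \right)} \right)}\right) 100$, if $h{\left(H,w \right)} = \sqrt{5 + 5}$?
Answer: $-6200 - 300 i \approx -6200.0 - 300.0 i$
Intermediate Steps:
$h{\left(H,w \right)} = \sqrt{10}$
$Q{\left(R \right)} = 3 - \sqrt{-11 + R}$ ($Q{\left(R \right)} = 3 - \sqrt{R - 11} = 3 - \sqrt{-11 + R}$)
$\left(-65 + Q{\left(I{\left(h{\left(0,-2 \right)} \right)} \right)}\right) 100 = \left(-65 + \left(3 - \sqrt{-11 + 2}\right)\right) 100 = \left(-65 + \left(3 - \sqrt{-9}\right)\right) 100 = \left(-65 + \left(3 - 3 i\right)\right) 100 = \left(-62 - 3 i\right) 100 = -6200 - 300 i$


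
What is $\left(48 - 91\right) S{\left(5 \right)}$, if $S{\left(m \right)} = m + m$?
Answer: $-430$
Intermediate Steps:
$S{\left(m \right)} = 2 m$
$\left(48 - 91\right) S{\left(5 \right)} = \left(48 - 91\right) 2 \cdot 5 = \left(-43\right) 10 = -430$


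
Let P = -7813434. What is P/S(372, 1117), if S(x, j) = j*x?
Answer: -1302239/69254 ≈ -18.804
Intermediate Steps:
P/S(372, 1117) = -7813434/(1117*372) = -7813434/415524 = -7813434*1/415524 = -1302239/69254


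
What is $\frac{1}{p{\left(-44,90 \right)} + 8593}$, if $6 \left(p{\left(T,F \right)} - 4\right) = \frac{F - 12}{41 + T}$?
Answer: $\frac{3}{25778} \approx 0.00011638$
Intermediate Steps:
$p{\left(T,F \right)} = 4 + \frac{-12 + F}{6 \left(41 + T\right)}$ ($p{\left(T,F \right)} = 4 + \frac{\left(F - 12\right) \frac{1}{41 + T}}{6} = 4 + \frac{\left(-12 + F\right) \frac{1}{41 + T}}{6} = 4 + \frac{\frac{1}{41 + T} \left(-12 + F\right)}{6} = 4 + \frac{-12 + F}{6 \left(41 + T\right)}$)
$\frac{1}{p{\left(-44,90 \right)} + 8593} = \frac{1}{\frac{972 + 90 + 24 \left(-44\right)}{6 \left(41 - 44\right)} + 8593} = \frac{1}{\frac{972 + 90 - 1056}{6 \left(-3\right)} + 8593} = \frac{1}{\frac{1}{6} \left(- \frac{1}{3}\right) 6 + 8593} = \frac{1}{- \frac{1}{3} + 8593} = \frac{1}{\frac{25778}{3}} = \frac{3}{25778}$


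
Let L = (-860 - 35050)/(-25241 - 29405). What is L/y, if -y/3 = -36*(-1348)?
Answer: -665/147325616 ≈ -4.5138e-6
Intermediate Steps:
L = 17955/27323 (L = -35910/(-54646) = -35910*(-1/54646) = 17955/27323 ≈ 0.65714)
y = -145584 (y = -(-108)*(-1348) = -3*48528 = -145584)
L/y = (17955/27323)/(-145584) = (17955/27323)*(-1/145584) = -665/147325616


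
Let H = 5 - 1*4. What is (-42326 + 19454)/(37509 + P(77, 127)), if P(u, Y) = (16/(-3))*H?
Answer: -68616/112511 ≈ -0.60986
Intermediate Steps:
H = 1 (H = 5 - 4 = 1)
P(u, Y) = -16/3 (P(u, Y) = (16/(-3))*1 = (16*(-1/3))*1 = -16/3*1 = -16/3)
(-42326 + 19454)/(37509 + P(77, 127)) = (-42326 + 19454)/(37509 - 16/3) = -22872/112511/3 = -22872*3/112511 = -68616/112511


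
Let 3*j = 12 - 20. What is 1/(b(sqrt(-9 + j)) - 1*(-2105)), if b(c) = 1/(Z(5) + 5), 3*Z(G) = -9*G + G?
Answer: 25/52622 ≈ 0.00047509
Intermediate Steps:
j = -8/3 (j = (12 - 20)/3 = (1/3)*(-8) = -8/3 ≈ -2.6667)
Z(G) = -8*G/3 (Z(G) = (-9*G + G)/3 = (-8*G)/3 = -8*G/3)
b(c) = -3/25 (b(c) = 1/(-8/3*5 + 5) = 1/(-40/3 + 5) = 1/(-25/3) = -3/25)
1/(b(sqrt(-9 + j)) - 1*(-2105)) = 1/(-3/25 - 1*(-2105)) = 1/(-3/25 + 2105) = 1/(52622/25) = 25/52622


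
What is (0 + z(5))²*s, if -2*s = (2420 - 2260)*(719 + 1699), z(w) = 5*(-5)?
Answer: -120900000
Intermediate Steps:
z(w) = -25
s = -193440 (s = -(2420 - 2260)*(719 + 1699)/2 = -80*2418 = -½*386880 = -193440)
(0 + z(5))²*s = (0 - 25)²*(-193440) = (-25)²*(-193440) = 625*(-193440) = -120900000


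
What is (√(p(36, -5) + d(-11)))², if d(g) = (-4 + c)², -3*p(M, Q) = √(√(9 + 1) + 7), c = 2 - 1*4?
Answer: 36 - √(7 + √10)/3 ≈ 34.937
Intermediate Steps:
c = -2 (c = 2 - 4 = -2)
p(M, Q) = -√(7 + √10)/3 (p(M, Q) = -√(√(9 + 1) + 7)/3 = -√(√10 + 7)/3 = -√(7 + √10)/3)
d(g) = 36 (d(g) = (-4 - 2)² = (-6)² = 36)
(√(p(36, -5) + d(-11)))² = (√(-√(7 + √10)/3 + 36))² = (√(36 - √(7 + √10)/3))² = 36 - √(7 + √10)/3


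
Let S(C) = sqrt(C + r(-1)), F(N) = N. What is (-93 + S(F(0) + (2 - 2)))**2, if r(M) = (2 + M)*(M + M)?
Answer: (93 - I*sqrt(2))**2 ≈ 8647.0 - 263.04*I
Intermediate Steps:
r(M) = 2*M*(2 + M) (r(M) = (2 + M)*(2*M) = 2*M*(2 + M))
S(C) = sqrt(-2 + C) (S(C) = sqrt(C + 2*(-1)*(2 - 1)) = sqrt(C + 2*(-1)*1) = sqrt(C - 2) = sqrt(-2 + C))
(-93 + S(F(0) + (2 - 2)))**2 = (-93 + sqrt(-2 + (0 + (2 - 2))))**2 = (-93 + sqrt(-2 + (0 + 0)))**2 = (-93 + sqrt(-2 + 0))**2 = (-93 + sqrt(-2))**2 = (-93 + I*sqrt(2))**2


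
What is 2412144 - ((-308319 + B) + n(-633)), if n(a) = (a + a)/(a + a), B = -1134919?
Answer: 3855381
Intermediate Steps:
n(a) = 1 (n(a) = (2*a)/((2*a)) = (2*a)*(1/(2*a)) = 1)
2412144 - ((-308319 + B) + n(-633)) = 2412144 - ((-308319 - 1134919) + 1) = 2412144 - (-1443238 + 1) = 2412144 - 1*(-1443237) = 2412144 + 1443237 = 3855381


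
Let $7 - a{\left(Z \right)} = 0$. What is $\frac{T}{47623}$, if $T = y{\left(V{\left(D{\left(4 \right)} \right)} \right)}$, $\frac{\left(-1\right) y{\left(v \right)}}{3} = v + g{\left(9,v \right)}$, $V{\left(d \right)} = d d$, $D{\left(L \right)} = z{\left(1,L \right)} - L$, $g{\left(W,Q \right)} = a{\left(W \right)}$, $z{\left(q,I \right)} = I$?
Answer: $- \frac{21}{47623} \approx -0.00044096$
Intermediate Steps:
$a{\left(Z \right)} = 7$ ($a{\left(Z \right)} = 7 - 0 = 7 + 0 = 7$)
$g{\left(W,Q \right)} = 7$
$D{\left(L \right)} = 0$ ($D{\left(L \right)} = L - L = 0$)
$V{\left(d \right)} = d^{2}$
$y{\left(v \right)} = -21 - 3 v$ ($y{\left(v \right)} = - 3 \left(v + 7\right) = - 3 \left(7 + v\right) = -21 - 3 v$)
$T = -21$ ($T = -21 - 3 \cdot 0^{2} = -21 - 0 = -21 + 0 = -21$)
$\frac{T}{47623} = - \frac{21}{47623}$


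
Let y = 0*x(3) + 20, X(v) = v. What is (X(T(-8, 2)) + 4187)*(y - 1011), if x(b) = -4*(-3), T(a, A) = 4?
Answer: -4153281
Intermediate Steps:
x(b) = 12
y = 20 (y = 0*12 + 20 = 0 + 20 = 20)
(X(T(-8, 2)) + 4187)*(y - 1011) = (4 + 4187)*(20 - 1011) = 4191*(-991) = -4153281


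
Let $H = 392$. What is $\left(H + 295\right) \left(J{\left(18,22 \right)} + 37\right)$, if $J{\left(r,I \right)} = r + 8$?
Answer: $43281$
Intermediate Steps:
$J{\left(r,I \right)} = 8 + r$
$\left(H + 295\right) \left(J{\left(18,22 \right)} + 37\right) = \left(392 + 295\right) \left(\left(8 + 18\right) + 37\right) = 687 \left(26 + 37\right) = 687 \cdot 63 = 43281$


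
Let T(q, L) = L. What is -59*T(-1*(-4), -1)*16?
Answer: 944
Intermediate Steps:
-59*T(-1*(-4), -1)*16 = -59*(-1)*16 = 59*16 = 944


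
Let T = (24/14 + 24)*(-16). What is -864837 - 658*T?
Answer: -594117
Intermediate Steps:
T = -2880/7 (T = (24*(1/14) + 24)*(-16) = (12/7 + 24)*(-16) = (180/7)*(-16) = -2880/7 ≈ -411.43)
-864837 - 658*T = -864837 - 658*(-2880)/7 = -864837 - 1*(-270720) = -864837 + 270720 = -594117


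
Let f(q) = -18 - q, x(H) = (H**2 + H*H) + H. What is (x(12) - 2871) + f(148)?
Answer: -2737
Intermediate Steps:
x(H) = H + 2*H**2 (x(H) = (H**2 + H**2) + H = 2*H**2 + H = H + 2*H**2)
(x(12) - 2871) + f(148) = (12*(1 + 2*12) - 2871) + (-18 - 1*148) = (12*(1 + 24) - 2871) + (-18 - 148) = (12*25 - 2871) - 166 = (300 - 2871) - 166 = -2571 - 166 = -2737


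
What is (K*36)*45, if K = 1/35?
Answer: 324/7 ≈ 46.286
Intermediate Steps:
K = 1/35 ≈ 0.028571
(K*36)*45 = ((1/35)*36)*45 = (36/35)*45 = 324/7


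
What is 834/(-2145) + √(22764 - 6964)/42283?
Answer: -278/715 + 10*√158/42283 ≈ -0.38584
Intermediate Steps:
834/(-2145) + √(22764 - 6964)/42283 = 834*(-1/2145) + √15800*(1/42283) = -278/715 + (10*√158)*(1/42283) = -278/715 + 10*√158/42283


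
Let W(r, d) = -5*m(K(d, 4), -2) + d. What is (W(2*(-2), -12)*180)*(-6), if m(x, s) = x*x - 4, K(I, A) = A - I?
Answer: 1373760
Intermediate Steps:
m(x, s) = -4 + x² (m(x, s) = x² - 4 = -4 + x²)
W(r, d) = 20 + d - 5*(4 - d)² (W(r, d) = -5*(-4 + (4 - d)²) + d = (20 - 5*(4 - d)²) + d = 20 + d - 5*(4 - d)²)
(W(2*(-2), -12)*180)*(-6) = ((20 - 12 - 5*(-4 - 12)²)*180)*(-6) = ((20 - 12 - 5*(-16)²)*180)*(-6) = ((20 - 12 - 5*256)*180)*(-6) = ((20 - 12 - 1280)*180)*(-6) = -1272*180*(-6) = -228960*(-6) = 1373760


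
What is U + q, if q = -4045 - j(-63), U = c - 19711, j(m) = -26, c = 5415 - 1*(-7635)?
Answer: -10680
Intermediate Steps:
c = 13050 (c = 5415 + 7635 = 13050)
U = -6661 (U = 13050 - 19711 = -6661)
q = -4019 (q = -4045 - 1*(-26) = -4045 + 26 = -4019)
U + q = -6661 - 4019 = -10680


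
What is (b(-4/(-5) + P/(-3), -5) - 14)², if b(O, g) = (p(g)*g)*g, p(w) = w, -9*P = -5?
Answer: 19321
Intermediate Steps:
P = 5/9 (P = -⅑*(-5) = 5/9 ≈ 0.55556)
b(O, g) = g³ (b(O, g) = (g*g)*g = g²*g = g³)
(b(-4/(-5) + P/(-3), -5) - 14)² = ((-5)³ - 14)² = (-125 - 14)² = (-139)² = 19321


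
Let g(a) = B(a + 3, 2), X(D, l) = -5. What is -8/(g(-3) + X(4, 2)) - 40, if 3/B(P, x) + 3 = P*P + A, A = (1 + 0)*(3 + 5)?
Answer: -420/11 ≈ -38.182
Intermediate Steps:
A = 8 (A = 1*8 = 8)
B(P, x) = 3/(5 + P²) (B(P, x) = 3/(-3 + (P*P + 8)) = 3/(-3 + (P² + 8)) = 3/(-3 + (8 + P²)) = 3/(5 + P²))
g(a) = 3/(5 + (3 + a)²) (g(a) = 3/(5 + (a + 3)²) = 3/(5 + (3 + a)²))
-8/(g(-3) + X(4, 2)) - 40 = -8/(3/(5 + (3 - 3)²) - 5) - 40 = -8/(3/(5 + 0²) - 5) - 40 = -8/(3/(5 + 0) - 5) - 40 = -8/(3/5 - 5) - 40 = -8/(3*(⅕) - 5) - 40 = -8/(⅗ - 5) - 40 = -8/(-22/5) - 40 = -5/22*(-8) - 40 = 20/11 - 40 = -420/11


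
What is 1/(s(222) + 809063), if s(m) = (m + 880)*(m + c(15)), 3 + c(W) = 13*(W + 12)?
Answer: 1/1437203 ≈ 6.9580e-7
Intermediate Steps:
c(W) = 153 + 13*W (c(W) = -3 + 13*(W + 12) = -3 + 13*(12 + W) = -3 + (156 + 13*W) = 153 + 13*W)
s(m) = (348 + m)*(880 + m) (s(m) = (m + 880)*(m + (153 + 13*15)) = (880 + m)*(m + (153 + 195)) = (880 + m)*(m + 348) = (880 + m)*(348 + m) = (348 + m)*(880 + m))
1/(s(222) + 809063) = 1/((306240 + 222**2 + 1228*222) + 809063) = 1/((306240 + 49284 + 272616) + 809063) = 1/(628140 + 809063) = 1/1437203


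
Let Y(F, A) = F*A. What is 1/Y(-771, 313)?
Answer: -1/241323 ≈ -4.1438e-6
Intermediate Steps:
Y(F, A) = A*F
1/Y(-771, 313) = 1/(313*(-771)) = 1/(-241323) = -1/241323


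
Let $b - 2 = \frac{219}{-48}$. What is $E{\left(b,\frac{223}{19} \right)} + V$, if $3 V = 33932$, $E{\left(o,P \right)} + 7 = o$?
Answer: $\frac{542453}{48} \approx 11301.0$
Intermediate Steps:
$b = - \frac{41}{16}$ ($b = 2 + \frac{219}{-48} = 2 + 219 \left(- \frac{1}{48}\right) = 2 - \frac{73}{16} = - \frac{41}{16} \approx -2.5625$)
$E{\left(o,P \right)} = -7 + o$
$V = \frac{33932}{3}$ ($V = \frac{1}{3} \cdot 33932 = \frac{33932}{3} \approx 11311.0$)
$E{\left(b,\frac{223}{19} \right)} + V = \left(-7 - \frac{41}{16}\right) + \frac{33932}{3} = - \frac{153}{16} + \frac{33932}{3} = \frac{542453}{48}$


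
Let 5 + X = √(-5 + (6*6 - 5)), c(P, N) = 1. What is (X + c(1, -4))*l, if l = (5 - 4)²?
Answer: -4 + √26 ≈ 1.0990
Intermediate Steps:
l = 1 (l = 1² = 1)
X = -5 + √26 (X = -5 + √(-5 + (6*6 - 5)) = -5 + √(-5 + (36 - 5)) = -5 + √(-5 + 31) = -5 + √26 ≈ 0.099020)
(X + c(1, -4))*l = ((-5 + √26) + 1)*1 = (-4 + √26)*1 = -4 + √26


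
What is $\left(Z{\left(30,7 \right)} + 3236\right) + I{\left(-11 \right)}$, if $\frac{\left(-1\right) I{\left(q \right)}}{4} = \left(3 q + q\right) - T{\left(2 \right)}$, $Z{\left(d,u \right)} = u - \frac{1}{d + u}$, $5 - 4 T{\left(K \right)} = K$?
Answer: $\frac{126613}{37} \approx 3422.0$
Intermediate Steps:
$T{\left(K \right)} = \frac{5}{4} - \frac{K}{4}$
$I{\left(q \right)} = 3 - 16 q$ ($I{\left(q \right)} = - 4 \left(\left(3 q + q\right) - \left(\frac{5}{4} - \frac{1}{2}\right)\right) = - 4 \left(4 q - \left(\frac{5}{4} - \frac{1}{2}\right)\right) = - 4 \left(4 q - \frac{3}{4}\right) = - 4 \left(- \frac{3}{4} + 4 q\right) = 3 - 16 q$)
$\left(Z{\left(30,7 \right)} + 3236\right) + I{\left(-11 \right)} = \left(\frac{-1 + 7^{2} + 30 \cdot 7}{30 + 7} + 3236\right) + \left(3 - -176\right) = \left(\frac{-1 + 49 + 210}{37} + 3236\right) + \left(3 + 176\right) = \left(\frac{1}{37} \cdot 258 + 3236\right) + 179 = \left(\frac{258}{37} + 3236\right) + 179 = \frac{119990}{37} + 179 = \frac{126613}{37}$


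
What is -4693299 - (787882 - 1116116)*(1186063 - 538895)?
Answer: 212417848013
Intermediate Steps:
-4693299 - (787882 - 1116116)*(1186063 - 538895) = -4693299 - (-328234)*647168 = -4693299 - 1*(-212422541312) = -4693299 + 212422541312 = 212417848013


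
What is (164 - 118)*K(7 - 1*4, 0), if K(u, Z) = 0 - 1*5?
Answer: -230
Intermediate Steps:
K(u, Z) = -5 (K(u, Z) = 0 - 5 = -5)
(164 - 118)*K(7 - 1*4, 0) = (164 - 118)*(-5) = 46*(-5) = -230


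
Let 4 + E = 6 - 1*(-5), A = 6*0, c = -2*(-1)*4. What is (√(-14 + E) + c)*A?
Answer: 0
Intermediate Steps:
c = 8 (c = 2*4 = 8)
A = 0
E = 7 (E = -4 + (6 - 1*(-5)) = -4 + (6 + 5) = -4 + 11 = 7)
(√(-14 + E) + c)*A = (√(-14 + 7) + 8)*0 = (√(-7) + 8)*0 = (I*√7 + 8)*0 = (8 + I*√7)*0 = 0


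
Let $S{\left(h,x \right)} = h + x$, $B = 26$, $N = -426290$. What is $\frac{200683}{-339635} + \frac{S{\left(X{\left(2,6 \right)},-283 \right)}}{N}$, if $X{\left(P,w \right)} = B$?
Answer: $- \frac{3418474795}{5791320166} \approx -0.59028$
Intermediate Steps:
$X{\left(P,w \right)} = 26$
$\frac{200683}{-339635} + \frac{S{\left(X{\left(2,6 \right)},-283 \right)}}{N} = \frac{200683}{-339635} + \frac{26 - 283}{-426290} = 200683 \left(- \frac{1}{339635}\right) - - \frac{257}{426290} = - \frac{200683}{339635} + \frac{257}{426290} = - \frac{3418474795}{5791320166}$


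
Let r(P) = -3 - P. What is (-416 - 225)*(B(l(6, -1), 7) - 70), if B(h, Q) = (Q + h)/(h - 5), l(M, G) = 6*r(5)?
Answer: 2351829/53 ≈ 44374.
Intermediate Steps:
l(M, G) = -48 (l(M, G) = 6*(-3 - 1*5) = 6*(-3 - 5) = 6*(-8) = -48)
B(h, Q) = (Q + h)/(-5 + h)
(-416 - 225)*(B(l(6, -1), 7) - 70) = (-416 - 225)*((7 - 48)/(-5 - 48) - 70) = -641*(-41/(-53) - 70) = -641*(-1/53*(-41) - 70) = -641*(41/53 - 70) = -641*(-3669/53) = 2351829/53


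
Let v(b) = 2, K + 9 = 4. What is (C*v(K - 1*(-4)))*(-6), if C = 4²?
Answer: -192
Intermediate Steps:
K = -5 (K = -9 + 4 = -5)
C = 16
(C*v(K - 1*(-4)))*(-6) = (16*2)*(-6) = 32*(-6) = -192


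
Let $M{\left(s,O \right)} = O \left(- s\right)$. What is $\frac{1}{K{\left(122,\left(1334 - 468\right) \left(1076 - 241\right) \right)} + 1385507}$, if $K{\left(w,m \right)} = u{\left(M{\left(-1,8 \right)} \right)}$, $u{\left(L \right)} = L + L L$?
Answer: $\frac{1}{1385579} \approx 7.2172 \cdot 10^{-7}$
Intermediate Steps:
$M{\left(s,O \right)} = - O s$
$u{\left(L \right)} = L + L^{2}$
$K{\left(w,m \right)} = 72$ ($K{\left(w,m \right)} = \left(-1\right) 8 \left(-1\right) \left(1 - 8 \left(-1\right)\right) = 8 \left(1 + 8\right) = 8 \cdot 9 = 72$)
$\frac{1}{K{\left(122,\left(1334 - 468\right) \left(1076 - 241\right) \right)} + 1385507} = \frac{1}{72 + 1385507} = \frac{1}{1385579}$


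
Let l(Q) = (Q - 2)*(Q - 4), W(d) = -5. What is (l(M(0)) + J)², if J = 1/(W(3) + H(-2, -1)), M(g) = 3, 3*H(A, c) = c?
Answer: 361/256 ≈ 1.4102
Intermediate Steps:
H(A, c) = c/3
l(Q) = (-4 + Q)*(-2 + Q) (l(Q) = (-2 + Q)*(-4 + Q) = (-4 + Q)*(-2 + Q))
J = -3/16 (J = 1/(-5 + (⅓)*(-1)) = 1/(-5 - ⅓) = 1/(-16/3) = -3/16 ≈ -0.18750)
(l(M(0)) + J)² = ((8 + 3² - 6*3) - 3/16)² = ((8 + 9 - 18) - 3/16)² = (-1 - 3/16)² = (-19/16)² = 361/256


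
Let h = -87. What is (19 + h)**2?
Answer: 4624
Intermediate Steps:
(19 + h)**2 = (19 - 87)**2 = (-68)**2 = 4624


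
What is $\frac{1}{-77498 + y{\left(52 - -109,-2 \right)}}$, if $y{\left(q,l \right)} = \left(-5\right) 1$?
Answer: $- \frac{1}{77503} \approx -1.2903 \cdot 10^{-5}$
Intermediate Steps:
$y{\left(q,l \right)} = -5$
$\frac{1}{-77498 + y{\left(52 - -109,-2 \right)}} = \frac{1}{-77498 - 5} = \frac{1}{-77503} = - \frac{1}{77503}$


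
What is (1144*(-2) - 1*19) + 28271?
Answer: 25964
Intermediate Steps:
(1144*(-2) - 1*19) + 28271 = (-2288 - 19) + 28271 = -2307 + 28271 = 25964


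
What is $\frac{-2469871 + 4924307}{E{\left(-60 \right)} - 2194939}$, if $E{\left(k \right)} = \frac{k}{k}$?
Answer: $- \frac{1227218}{1097469} \approx -1.1182$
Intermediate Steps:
$E{\left(k \right)} = 1$
$\frac{-2469871 + 4924307}{E{\left(-60 \right)} - 2194939} = \frac{-2469871 + 4924307}{1 - 2194939} = \frac{2454436}{-2194938} = 2454436 \left(- \frac{1}{2194938}\right) = - \frac{1227218}{1097469}$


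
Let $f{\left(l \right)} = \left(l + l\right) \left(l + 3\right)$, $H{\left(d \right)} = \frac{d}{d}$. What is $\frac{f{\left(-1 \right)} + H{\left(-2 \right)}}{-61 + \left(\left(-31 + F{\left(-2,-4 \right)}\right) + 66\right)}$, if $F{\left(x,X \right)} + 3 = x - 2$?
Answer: $\frac{1}{11} \approx 0.090909$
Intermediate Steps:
$F{\left(x,X \right)} = -5 + x$ ($F{\left(x,X \right)} = -3 + \left(x - 2\right) = -3 + \left(-2 + x\right) = -5 + x$)
$H{\left(d \right)} = 1$
$f{\left(l \right)} = 2 l \left(3 + l\right)$
$\frac{f{\left(-1 \right)} + H{\left(-2 \right)}}{-61 + \left(\left(-31 + F{\left(-2,-4 \right)}\right) + 66\right)} = \frac{2 \left(-1\right) \left(3 - 1\right) + 1}{-61 + \left(\left(-31 - 7\right) + 66\right)} = \frac{2 \left(-1\right) 2 + 1}{-61 + \left(\left(-31 - 7\right) + 66\right)} = \frac{-4 + 1}{-61 + \left(-38 + 66\right)} = - \frac{3}{-61 + 28} = - \frac{3}{-33} = \left(-3\right) \left(- \frac{1}{33}\right) = \frac{1}{11}$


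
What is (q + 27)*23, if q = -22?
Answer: 115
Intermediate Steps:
(q + 27)*23 = (-22 + 27)*23 = 5*23 = 115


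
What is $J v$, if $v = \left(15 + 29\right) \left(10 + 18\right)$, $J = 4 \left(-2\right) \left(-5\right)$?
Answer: $49280$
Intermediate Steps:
$J = 40$ ($J = \left(-8\right) \left(-5\right) = 40$)
$v = 1232$ ($v = 44 \cdot 28 = 1232$)
$J v = 40 \cdot 1232 = 49280$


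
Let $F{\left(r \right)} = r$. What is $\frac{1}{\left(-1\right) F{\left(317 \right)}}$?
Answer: $- \frac{1}{317} \approx -0.0031546$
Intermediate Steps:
$\frac{1}{\left(-1\right) F{\left(317 \right)}} = \frac{1}{\left(-1\right) 317} = \frac{1}{-317} = - \frac{1}{317}$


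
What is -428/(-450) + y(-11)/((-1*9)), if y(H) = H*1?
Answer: 163/75 ≈ 2.1733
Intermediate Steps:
y(H) = H
-428/(-450) + y(-11)/((-1*9)) = -428/(-450) - 11/((-1*9)) = -428*(-1/450) - 11/(-9) = 214/225 - 11*(-⅑) = 214/225 + 11/9 = 163/75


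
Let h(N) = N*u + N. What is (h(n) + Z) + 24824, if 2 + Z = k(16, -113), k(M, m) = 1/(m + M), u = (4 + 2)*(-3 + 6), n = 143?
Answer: 2671282/97 ≈ 27539.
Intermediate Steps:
u = 18 (u = 6*3 = 18)
h(N) = 19*N (h(N) = N*18 + N = 18*N + N = 19*N)
k(M, m) = 1/(M + m)
Z = -195/97 (Z = -2 + 1/(16 - 113) = -2 + 1/(-97) = -2 - 1/97 = -195/97 ≈ -2.0103)
(h(n) + Z) + 24824 = (19*143 - 195/97) + 24824 = (2717 - 195/97) + 24824 = 263354/97 + 24824 = 2671282/97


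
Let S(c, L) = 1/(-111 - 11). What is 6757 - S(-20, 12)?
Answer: 824355/122 ≈ 6757.0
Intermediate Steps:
S(c, L) = -1/122 (S(c, L) = 1/(-122) = -1/122)
6757 - S(-20, 12) = 6757 - 1*(-1/122) = 6757 + 1/122 = 824355/122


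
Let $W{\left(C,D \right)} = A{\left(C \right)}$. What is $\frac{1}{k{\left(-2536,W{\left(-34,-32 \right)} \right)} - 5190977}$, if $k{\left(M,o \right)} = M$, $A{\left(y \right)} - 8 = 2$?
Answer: $- \frac{1}{5193513} \approx -1.9255 \cdot 10^{-7}$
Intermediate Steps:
$A{\left(y \right)} = 10$ ($A{\left(y \right)} = 8 + 2 = 10$)
$W{\left(C,D \right)} = 10$
$\frac{1}{k{\left(-2536,W{\left(-34,-32 \right)} \right)} - 5190977} = \frac{1}{-2536 - 5190977} = \frac{1}{-5193513} = - \frac{1}{5193513}$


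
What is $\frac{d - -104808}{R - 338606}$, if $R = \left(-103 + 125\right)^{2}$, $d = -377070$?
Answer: $\frac{136131}{169061} \approx 0.80522$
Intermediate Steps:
$R = 484$ ($R = 22^{2} = 484$)
$\frac{d - -104808}{R - 338606} = \frac{-377070 - -104808}{484 - 338606} = \frac{-377070 + 104808}{-338122} = \left(-272262\right) \left(- \frac{1}{338122}\right) = \frac{136131}{169061}$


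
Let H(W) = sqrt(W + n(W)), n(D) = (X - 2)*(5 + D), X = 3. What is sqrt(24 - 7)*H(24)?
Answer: sqrt(901) ≈ 30.017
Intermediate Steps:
n(D) = 5 + D (n(D) = (3 - 2)*(5 + D) = 1*(5 + D) = 5 + D)
H(W) = sqrt(5 + 2*W) (H(W) = sqrt(W + (5 + W)) = sqrt(5 + 2*W))
sqrt(24 - 7)*H(24) = sqrt(24 - 7)*sqrt(5 + 2*24) = sqrt(17)*sqrt(5 + 48) = sqrt(17)*sqrt(53) = sqrt(901)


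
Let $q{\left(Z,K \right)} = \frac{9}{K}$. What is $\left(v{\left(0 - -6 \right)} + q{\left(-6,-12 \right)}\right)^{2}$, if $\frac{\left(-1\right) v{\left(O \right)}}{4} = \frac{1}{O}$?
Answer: $\frac{289}{144} \approx 2.0069$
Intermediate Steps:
$v{\left(O \right)} = - \frac{4}{O}$
$\left(v{\left(0 - -6 \right)} + q{\left(-6,-12 \right)}\right)^{2} = \left(- \frac{4}{0 - -6} + \frac{9}{-12}\right)^{2} = \left(- \frac{4}{0 + 6} + 9 \left(- \frac{1}{12}\right)\right)^{2} = \left(- \frac{4}{6} - \frac{3}{4}\right)^{2} = \left(\left(-4\right) \frac{1}{6} - \frac{3}{4}\right)^{2} = \left(- \frac{2}{3} - \frac{3}{4}\right)^{2} = \left(- \frac{17}{12}\right)^{2} = \frac{289}{144}$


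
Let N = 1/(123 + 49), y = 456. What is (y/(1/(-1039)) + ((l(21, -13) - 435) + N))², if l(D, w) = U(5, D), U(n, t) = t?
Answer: 6652368815823025/29584 ≈ 2.2486e+11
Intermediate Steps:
l(D, w) = D
N = 1/172 ≈ 0.0058140
(y/(1/(-1039)) + ((l(21, -13) - 435) + N))² = (456/(1/(-1039)) + ((21 - 435) + 1/172))² = (456/(-1/1039) + (-414 + 1/172))² = (456*(-1039) - 71207/172)² = (-473784 - 71207/172)² = (-81562055/172)² = 6652368815823025/29584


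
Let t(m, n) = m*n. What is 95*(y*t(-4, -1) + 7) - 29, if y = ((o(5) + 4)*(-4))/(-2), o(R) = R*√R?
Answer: 3676 + 3800*√5 ≈ 12173.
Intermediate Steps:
o(R) = R^(3/2)
y = 8 + 10*√5 (y = ((5^(3/2) + 4)*(-4))/(-2) = ((5*√5 + 4)*(-4))*(-½) = ((4 + 5*√5)*(-4))*(-½) = (-16 - 20*√5)*(-½) = 8 + 10*√5 ≈ 30.361)
95*(y*t(-4, -1) + 7) - 29 = 95*((8 + 10*√5)*(-4*(-1)) + 7) - 29 = 95*((8 + 10*√5)*4 + 7) - 29 = 95*((32 + 40*√5) + 7) - 29 = 95*(39 + 40*√5) - 29 = (3705 + 3800*√5) - 29 = 3676 + 3800*√5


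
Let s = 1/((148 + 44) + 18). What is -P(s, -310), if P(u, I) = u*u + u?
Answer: -211/44100 ≈ -0.0047846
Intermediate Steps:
s = 1/210 (s = 1/(192 + 18) = 1/210 ≈ 0.0047619)
P(u, I) = u + u² (P(u, I) = u² + u = u + u²)
-P(s, -310) = -(1 + 1/210)/210 = -211/(210*210) = -1*211/44100 = -211/44100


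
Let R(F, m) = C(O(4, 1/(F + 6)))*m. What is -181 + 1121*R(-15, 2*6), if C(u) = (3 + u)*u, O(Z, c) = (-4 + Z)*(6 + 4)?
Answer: -181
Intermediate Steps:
O(Z, c) = -40 + 10*Z (O(Z, c) = (-4 + Z)*10 = -40 + 10*Z)
C(u) = u*(3 + u)
R(F, m) = 0 (R(F, m) = ((-40 + 10*4)*(3 + (-40 + 10*4)))*m = ((-40 + 40)*(3 + (-40 + 40)))*m = (0*(3 + 0))*m = (0*3)*m = 0*m = 0)
-181 + 1121*R(-15, 2*6) = -181 + 1121*0 = -181 + 0 = -181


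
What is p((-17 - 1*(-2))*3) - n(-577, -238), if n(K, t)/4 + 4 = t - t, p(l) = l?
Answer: -29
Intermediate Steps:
n(K, t) = -16 (n(K, t) = -16 + 4*(t - t) = -16 + 4*0 = -16 + 0 = -16)
p((-17 - 1*(-2))*3) - n(-577, -238) = (-17 - 1*(-2))*3 - 1*(-16) = (-17 + 2)*3 + 16 = -15*3 + 16 = -45 + 16 = -29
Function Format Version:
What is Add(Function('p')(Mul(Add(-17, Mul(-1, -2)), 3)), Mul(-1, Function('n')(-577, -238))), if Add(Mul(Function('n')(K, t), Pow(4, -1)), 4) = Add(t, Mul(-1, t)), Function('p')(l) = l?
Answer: -29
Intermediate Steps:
Function('n')(K, t) = -16 (Function('n')(K, t) = Add(-16, Mul(4, Add(t, Mul(-1, t)))) = Add(-16, Mul(4, 0)) = Add(-16, 0) = -16)
Add(Function('p')(Mul(Add(-17, Mul(-1, -2)), 3)), Mul(-1, Function('n')(-577, -238))) = Add(Mul(Add(-17, Mul(-1, -2)), 3), Mul(-1, -16)) = Add(Mul(Add(-17, 2), 3), 16) = Add(Mul(-15, 3), 16) = Add(-45, 16) = -29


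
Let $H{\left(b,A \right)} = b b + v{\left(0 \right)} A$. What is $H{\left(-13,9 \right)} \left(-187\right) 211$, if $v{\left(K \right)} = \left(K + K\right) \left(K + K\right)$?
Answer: $-6668233$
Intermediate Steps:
$v{\left(K \right)} = 4 K^{2}$ ($v{\left(K \right)} = 2 K 2 K = 4 K^{2}$)
$H{\left(b,A \right)} = b^{2}$ ($H{\left(b,A \right)} = b b + 4 \cdot 0^{2} A = b^{2} + 4 \cdot 0 A = b^{2} + 0 A = b^{2} + 0 = b^{2}$)
$H{\left(-13,9 \right)} \left(-187\right) 211 = \left(-13\right)^{2} \left(-187\right) 211 = 169 \left(-187\right) 211 = \left(-31603\right) 211 = -6668233$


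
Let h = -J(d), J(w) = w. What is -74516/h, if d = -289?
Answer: -74516/289 ≈ -257.84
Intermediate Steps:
h = 289 (h = -1*(-289) = 289)
-74516/h = -74516/289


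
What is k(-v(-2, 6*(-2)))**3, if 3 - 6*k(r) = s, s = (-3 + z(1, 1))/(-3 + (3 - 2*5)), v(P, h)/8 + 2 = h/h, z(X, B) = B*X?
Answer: 343/3375 ≈ 0.10163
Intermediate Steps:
v(P, h) = -8 (v(P, h) = -16 + 8*(h/h) = -16 + 8*1 = -16 + 8 = -8)
s = 1/5 (s = (-3 + 1*1)/(-3 + (3 - 2*5)) = (-3 + 1)/(-3 + (3 - 10)) = -2/(-3 - 7) = -2/(-10) = -2*(-1/10) = 1/5 ≈ 0.20000)
k(r) = 7/15 (k(r) = 1/2 - 1/6*1/5 = 1/2 - 1/30 = 7/15)
k(-v(-2, 6*(-2)))**3 = (7/15)**3 = 343/3375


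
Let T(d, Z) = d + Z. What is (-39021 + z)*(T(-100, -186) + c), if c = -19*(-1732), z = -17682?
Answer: -1849765266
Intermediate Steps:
T(d, Z) = Z + d
c = 32908
(-39021 + z)*(T(-100, -186) + c) = (-39021 - 17682)*((-186 - 100) + 32908) = -56703*(-286 + 32908) = -56703*32622 = -1849765266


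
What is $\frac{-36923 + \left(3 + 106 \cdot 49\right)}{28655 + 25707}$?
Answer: $- \frac{15863}{27181} \approx -0.58361$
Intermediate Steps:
$\frac{-36923 + \left(3 + 106 \cdot 49\right)}{28655 + 25707} = \frac{-36923 + \left(3 + 5194\right)}{54362} = \left(-36923 + 5197\right) \frac{1}{54362} = \left(-31726\right) \frac{1}{54362} = - \frac{15863}{27181}$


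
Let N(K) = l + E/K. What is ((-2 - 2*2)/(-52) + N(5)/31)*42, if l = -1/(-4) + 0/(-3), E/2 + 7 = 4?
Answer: 14343/4030 ≈ 3.5591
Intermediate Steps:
E = -6 (E = -14 + 2*4 = -14 + 8 = -6)
l = 1/4 (l = -1*(-1/4) + 0*(-1/3) = 1/4 + 0 = 1/4 ≈ 0.25000)
N(K) = 1/4 - 6/K
((-2 - 2*2)/(-52) + N(5)/31)*42 = ((-2 - 2*2)/(-52) + ((1/4)*(-24 + 5)/5)/31)*42 = ((-2 - 4)*(-1/52) + ((1/4)*(1/5)*(-19))*(1/31))*42 = (-6*(-1/52) - 19/20*1/31)*42 = (3/26 - 19/620)*42 = (683/8060)*42 = 14343/4030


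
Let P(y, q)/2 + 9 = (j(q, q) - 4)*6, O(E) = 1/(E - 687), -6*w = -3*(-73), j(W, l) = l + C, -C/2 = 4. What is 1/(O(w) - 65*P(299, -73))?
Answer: 1447/97629088 ≈ 1.4821e-5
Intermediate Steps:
C = -8 (C = -2*4 = -8)
j(W, l) = -8 + l (j(W, l) = l - 8 = -8 + l)
w = -73/2 (w = -(-1)*(-73)/2 = -⅙*219 = -73/2 ≈ -36.500)
O(E) = 1/(-687 + E)
P(y, q) = -162 + 12*q (P(y, q) = -18 + 2*(((-8 + q) - 4)*6) = -18 + 2*((-12 + q)*6) = -18 + 2*(-72 + 6*q) = -18 + (-144 + 12*q) = -162 + 12*q)
1/(O(w) - 65*P(299, -73)) = 1/(1/(-687 - 73/2) - 65*(-162 + 12*(-73))) = 1/(1/(-1447/2) - 65*(-162 - 876)) = 1/(-2/1447 - 65*(-1038)) = 1/(-2/1447 + 67470) = 1/(97629088/1447) = 1447/97629088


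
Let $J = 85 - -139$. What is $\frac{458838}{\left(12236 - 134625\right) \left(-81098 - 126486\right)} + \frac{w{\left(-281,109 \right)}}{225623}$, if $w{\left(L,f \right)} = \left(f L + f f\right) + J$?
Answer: $- \frac{235258592903075}{2866088763231824} \approx -0.082083$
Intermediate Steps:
$J = 224$ ($J = 85 + 139 = 224$)
$w{\left(L,f \right)} = 224 + f^{2} + L f$ ($w{\left(L,f \right)} = \left(f L + f f\right) + 224 = \left(L f + f^{2}\right) + 224 = \left(f^{2} + L f\right) + 224 = 224 + f^{2} + L f$)
$\frac{458838}{\left(12236 - 134625\right) \left(-81098 - 126486\right)} + \frac{w{\left(-281,109 \right)}}{225623} = \frac{458838}{\left(12236 - 134625\right) \left(-81098 - 126486\right)} + \frac{224 + 109^{2} - 30629}{225623} = \frac{458838}{\left(-122389\right) \left(-207584\right)} + \left(224 + 11881 - 30629\right) \frac{1}{225623} = \frac{458838}{25405998176} - \frac{18524}{225623} = 458838 \cdot \frac{1}{25405998176} - \frac{18524}{225623} = \frac{229419}{12702999088} - \frac{18524}{225623} = - \frac{235258592903075}{2866088763231824}$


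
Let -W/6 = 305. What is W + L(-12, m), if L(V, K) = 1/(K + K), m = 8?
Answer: -29279/16 ≈ -1829.9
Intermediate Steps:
L(V, K) = 1/(2*K)
W = -1830 (W = -6*305 = -1830)
W + L(-12, m) = -1830 + (½)/8 = -1830 + (½)*(⅛) = -1830 + 1/16 = -29279/16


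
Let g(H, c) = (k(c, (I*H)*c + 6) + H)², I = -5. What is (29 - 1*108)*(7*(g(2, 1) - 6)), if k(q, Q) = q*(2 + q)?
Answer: -10507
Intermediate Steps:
g(H, c) = (H + c*(2 + c))² (g(H, c) = (c*(2 + c) + H)² = (H + c*(2 + c))²)
(29 - 1*108)*(7*(g(2, 1) - 6)) = (29 - 1*108)*(7*((2 + 1*(2 + 1))² - 6)) = (29 - 108)*(7*((2 + 1*3)² - 6)) = -553*((2 + 3)² - 6) = -553*(5² - 6) = -553*(25 - 6) = -553*19 = -79*133 = -10507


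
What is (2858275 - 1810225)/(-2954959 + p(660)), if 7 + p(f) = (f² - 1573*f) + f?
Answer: -524025/1778443 ≈ -0.29465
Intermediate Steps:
p(f) = -7 + f² - 1572*f (p(f) = -7 + ((f² - 1573*f) + f) = -7 + (f² - 1572*f) = -7 + f² - 1572*f)
(2858275 - 1810225)/(-2954959 + p(660)) = (2858275 - 1810225)/(-2954959 + (-7 + 660² - 1572*660)) = 1048050/(-2954959 + (-7 + 435600 - 1037520)) = 1048050/(-2954959 - 601927) = 1048050/(-3556886) = 1048050*(-1/3556886) = -524025/1778443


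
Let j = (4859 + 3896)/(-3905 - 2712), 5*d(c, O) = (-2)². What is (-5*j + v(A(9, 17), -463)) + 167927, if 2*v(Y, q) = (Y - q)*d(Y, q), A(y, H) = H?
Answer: 1112487198/6617 ≈ 1.6813e+5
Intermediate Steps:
d(c, O) = ⅘ (d(c, O) = (⅕)*(-2)² = (⅕)*4 = ⅘)
v(Y, q) = -2*q/5 + 2*Y/5 (v(Y, q) = ((Y - q)*(⅘))/2 = (-4*q/5 + 4*Y/5)/2 = -2*q/5 + 2*Y/5)
j = -8755/6617 (j = 8755/(-6617) = 8755*(-1/6617) = -8755/6617 ≈ -1.3231)
(-5*j + v(A(9, 17), -463)) + 167927 = (-5*(-8755/6617) + (-⅖*(-463) + (⅖)*17)) + 167927 = (43775/6617 + (926/5 + 34/5)) + 167927 = (43775/6617 + 192) + 167927 = 1314239/6617 + 167927 = 1112487198/6617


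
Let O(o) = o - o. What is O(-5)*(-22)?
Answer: 0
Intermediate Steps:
O(o) = 0
O(-5)*(-22) = 0*(-22) = 0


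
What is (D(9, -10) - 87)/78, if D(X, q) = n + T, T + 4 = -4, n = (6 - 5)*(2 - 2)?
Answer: -95/78 ≈ -1.2179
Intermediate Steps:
n = 0 (n = 1*0 = 0)
T = -8 (T = -4 - 4 = -8)
D(X, q) = -8 (D(X, q) = 0 - 8 = -8)
(D(9, -10) - 87)/78 = (-8 - 87)/78 = -95*1/78 = -95/78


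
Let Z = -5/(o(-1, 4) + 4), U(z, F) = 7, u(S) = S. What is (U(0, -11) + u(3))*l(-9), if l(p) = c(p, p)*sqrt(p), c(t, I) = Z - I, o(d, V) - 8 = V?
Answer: 2085*I/8 ≈ 260.63*I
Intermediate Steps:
o(d, V) = 8 + V
Z = -5/16 (Z = -5/((8 + 4) + 4) = -5/(12 + 4) = -5/16 ≈ -0.31250)
c(t, I) = -5/16 - I
l(p) = sqrt(p)*(-5/16 - p) (l(p) = (-5/16 - p)*sqrt(p) = sqrt(p)*(-5/16 - p))
(U(0, -11) + u(3))*l(-9) = (7 + 3)*(sqrt(-9)*(-5/16 - 1*(-9))) = 10*((3*I)*(-5/16 + 9)) = 10*((3*I)*(139/16)) = 10*(417*I/16) = 2085*I/8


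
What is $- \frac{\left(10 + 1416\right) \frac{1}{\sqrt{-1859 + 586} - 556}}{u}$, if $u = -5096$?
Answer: $- \frac{99107}{197730533} - \frac{713 i \sqrt{1273}}{790922132} \approx -0.00050122 - 3.2164 \cdot 10^{-5} i$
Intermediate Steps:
$- \frac{\left(10 + 1416\right) \frac{1}{\sqrt{-1859 + 586} - 556}}{u} = - \frac{\left(10 + 1416\right) \frac{1}{\sqrt{-1859 + 586} - 556}}{-5096} = - \frac{\frac{1426}{\sqrt{-1273} - 556} \left(-1\right)}{5096} = - \frac{\frac{1426}{i \sqrt{1273} - 556} \left(-1\right)}{5096} = - \frac{\frac{1426}{-556 + i \sqrt{1273}} \left(-1\right)}{5096} = - \frac{-713}{2548 \left(-556 + i \sqrt{1273}\right)} = \frac{713}{2548 \left(-556 + i \sqrt{1273}\right)}$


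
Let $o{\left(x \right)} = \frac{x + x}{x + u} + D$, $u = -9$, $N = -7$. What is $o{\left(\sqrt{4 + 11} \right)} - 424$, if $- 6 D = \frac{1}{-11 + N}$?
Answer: $- \frac{504241}{1188} - \frac{3 \sqrt{15}}{11} \approx -425.5$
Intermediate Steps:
$D = \frac{1}{108}$ ($D = - \frac{1}{6 \left(-11 - 7\right)} = - \frac{1}{6 \left(-18\right)} = \left(- \frac{1}{6}\right) \left(- \frac{1}{18}\right) = \frac{1}{108} \approx 0.0092593$)
$o{\left(x \right)} = \frac{1}{108} + \frac{2 x}{-9 + x}$ ($o{\left(x \right)} = \frac{x + x}{x - 9} + \frac{1}{108} = \frac{2 x}{-9 + x} + \frac{1}{108} = \frac{1}{108} + \frac{2 x}{-9 + x}$)
$o{\left(\sqrt{4 + 11} \right)} - 424 = \frac{-9 + 217 \sqrt{4 + 11}}{108 \left(-9 + \sqrt{4 + 11}\right)} - 424 = \frac{-9 + 217 \sqrt{15}}{108 \left(-9 + \sqrt{15}\right)} - 424 = -424 + \frac{-9 + 217 \sqrt{15}}{108 \left(-9 + \sqrt{15}\right)}$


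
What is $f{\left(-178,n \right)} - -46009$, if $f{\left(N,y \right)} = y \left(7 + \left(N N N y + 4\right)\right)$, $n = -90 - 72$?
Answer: $-148009607261$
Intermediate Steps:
$n = -162$
$f{\left(N,y \right)} = y \left(11 + y N^{3}\right)$ ($f{\left(N,y \right)} = y \left(7 + \left(N^{2} N y + 4\right)\right) = y \left(7 + \left(N^{3} y + 4\right)\right) = y \left(7 + \left(y N^{3} + 4\right)\right) = y \left(7 + \left(4 + y N^{3}\right)\right) = y \left(11 + y N^{3}\right)$)
$f{\left(-178,n \right)} - -46009 = - 162 \left(11 - 162 \left(-178\right)^{3}\right) - -46009 = - 162 \left(11 - -913639824\right) + 46009 = - 162 \left(11 + 913639824\right) + 46009 = \left(-162\right) 913639835 + 46009 = -148009653270 + 46009 = -148009607261$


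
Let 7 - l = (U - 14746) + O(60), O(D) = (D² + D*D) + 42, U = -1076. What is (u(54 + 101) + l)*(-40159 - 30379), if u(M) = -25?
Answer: -603946356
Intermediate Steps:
O(D) = 42 + 2*D² (O(D) = (D² + D²) + 42 = 2*D² + 42 = 42 + 2*D²)
l = 8587 (l = 7 - ((-1076 - 14746) + (42 + 2*60²)) = 7 - (-15822 + (42 + 2*3600)) = 7 - (-15822 + (42 + 7200)) = 7 - (-15822 + 7242) = 7 - 1*(-8580) = 7 + 8580 = 8587)
(u(54 + 101) + l)*(-40159 - 30379) = (-25 + 8587)*(-40159 - 30379) = 8562*(-70538) = -603946356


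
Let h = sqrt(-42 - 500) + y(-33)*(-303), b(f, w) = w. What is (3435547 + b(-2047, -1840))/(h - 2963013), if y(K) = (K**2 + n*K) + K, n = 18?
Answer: -10654789387293/9628602794543 - 3433707*I*sqrt(542)/9628602794543 ≈ -1.1066 - 8.3023e-6*I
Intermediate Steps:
y(K) = K**2 + 19*K (y(K) = (K**2 + 18*K) + K = K**2 + 19*K)
h = -139986 + I*sqrt(542) (h = sqrt(-42 - 500) - 33*(19 - 33)*(-303) = sqrt(-542) - 33*(-14)*(-303) = I*sqrt(542) + 462*(-303) = I*sqrt(542) - 139986 = -139986 + I*sqrt(542) ≈ -1.3999e+5 + 23.281*I)
(3435547 + b(-2047, -1840))/(h - 2963013) = (3435547 - 1840)/((-139986 + I*sqrt(542)) - 2963013) = 3433707/(-3102999 + I*sqrt(542))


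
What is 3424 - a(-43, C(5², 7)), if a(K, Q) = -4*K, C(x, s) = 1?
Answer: 3252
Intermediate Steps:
3424 - a(-43, C(5², 7)) = 3424 - (-4)*(-43) = 3424 - 1*172 = 3424 - 172 = 3252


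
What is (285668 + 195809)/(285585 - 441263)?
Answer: -481477/155678 ≈ -3.0928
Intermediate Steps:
(285668 + 195809)/(285585 - 441263) = 481477/(-155678) = 481477*(-1/155678) = -481477/155678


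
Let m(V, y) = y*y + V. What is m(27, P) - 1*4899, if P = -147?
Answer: 16737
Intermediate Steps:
m(V, y) = V + y² (m(V, y) = y² + V = V + y²)
m(27, P) - 1*4899 = (27 + (-147)²) - 1*4899 = (27 + 21609) - 4899 = 21636 - 4899 = 16737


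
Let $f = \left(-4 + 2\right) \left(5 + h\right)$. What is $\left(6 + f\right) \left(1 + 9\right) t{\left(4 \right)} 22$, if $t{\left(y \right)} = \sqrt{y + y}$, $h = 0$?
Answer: $- 1760 \sqrt{2} \approx -2489.0$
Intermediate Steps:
$t{\left(y \right)} = \sqrt{2} \sqrt{y}$ ($t{\left(y \right)} = \sqrt{2 y} = \sqrt{2} \sqrt{y}$)
$f = -10$ ($f = \left(-4 + 2\right) \left(5 + 0\right) = \left(-2\right) 5 = -10$)
$\left(6 + f\right) \left(1 + 9\right) t{\left(4 \right)} 22 = \left(6 - 10\right) \left(1 + 9\right) \sqrt{2} \sqrt{4} \cdot 22 = \left(-4\right) 10 \sqrt{2} \cdot 2 \cdot 22 = - 40 \cdot 2 \sqrt{2} \cdot 22 = - 80 \sqrt{2} \cdot 22 = - 1760 \sqrt{2}$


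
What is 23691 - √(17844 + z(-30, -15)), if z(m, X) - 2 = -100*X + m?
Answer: 23691 - 2*√4829 ≈ 23552.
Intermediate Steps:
z(m, X) = 2 + m - 100*X (z(m, X) = 2 + (-100*X + m) = 2 + (m - 100*X) = 2 + m - 100*X)
23691 - √(17844 + z(-30, -15)) = 23691 - √(17844 + (2 - 30 - 100*(-15))) = 23691 - √(17844 + (2 - 30 + 1500)) = 23691 - √(17844 + 1472) = 23691 - √19316 = 23691 - 2*√4829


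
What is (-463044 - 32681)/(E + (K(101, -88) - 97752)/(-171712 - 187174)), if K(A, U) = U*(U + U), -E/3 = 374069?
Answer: 88954381175/201372149569 ≈ 0.44174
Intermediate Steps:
E = -1122207 (E = -3*374069 = -1122207)
K(A, U) = 2*U**2 (K(A, U) = U*(2*U) = 2*U**2)
(-463044 - 32681)/(E + (K(101, -88) - 97752)/(-171712 - 187174)) = (-463044 - 32681)/(-1122207 + (2*(-88)**2 - 97752)/(-171712 - 187174)) = -495725/(-1122207 + (2*7744 - 97752)/(-358886)) = -495725/(-1122207 + (15488 - 97752)*(-1/358886)) = -495725/(-1122207 - 82264*(-1/358886)) = -495725/(-1122207 + 41132/179443) = -495725/(-201372149569/179443) = -495725*(-179443/201372149569) = 88954381175/201372149569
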